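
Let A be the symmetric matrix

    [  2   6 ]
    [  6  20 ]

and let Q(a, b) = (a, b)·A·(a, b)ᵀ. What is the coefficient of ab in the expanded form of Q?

The coefficient of ab is A[1,2] + A[2,1] = 2·6 = 12.

12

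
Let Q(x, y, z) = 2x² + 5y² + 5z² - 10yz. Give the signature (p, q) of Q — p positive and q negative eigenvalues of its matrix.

(2, 0)

Write A = [[2, 0, 0], [0, 5, -5], [0, -5, 5]].
Congruent diagonalization of A (simultaneous row and column reduction) yields pivots 2, 5, 0.
So there are 2 positive, 1 zero pivots.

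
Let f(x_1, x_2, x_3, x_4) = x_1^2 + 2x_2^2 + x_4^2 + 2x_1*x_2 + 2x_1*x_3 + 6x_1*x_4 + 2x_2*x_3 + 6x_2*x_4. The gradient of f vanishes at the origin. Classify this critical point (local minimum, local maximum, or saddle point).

The Hessian at the origin is H = [[2, 2, 2, 6], [2, 4, 2, 6], [2, 2, 0, 0], [6, 6, 0, 2]].
Row-reducing H symmetrically gives the diagonal entries 2, 2, -2, 2.
Counting signs: 3 positive, 1 negative.
H is indefinite, so the origin is a saddle point.

saddle point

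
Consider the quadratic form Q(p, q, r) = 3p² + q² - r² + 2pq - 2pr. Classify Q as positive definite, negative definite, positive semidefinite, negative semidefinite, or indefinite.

indefinite

The symmetric matrix is A = [[3, 1, -1], [1, 1, 0], [-1, 0, -1]].
Applying the same elementary operations to the rows and columns of A produces a congruent diagonal matrix with entries 3, 2/3, -3/2.
That gives 2 positive, 1 negative pivots.
Hence Q is indefinite.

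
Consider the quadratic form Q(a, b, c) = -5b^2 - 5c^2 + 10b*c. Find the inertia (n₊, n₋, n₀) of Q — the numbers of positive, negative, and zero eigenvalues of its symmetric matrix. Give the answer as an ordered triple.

(0, 1, 2)

The associated matrix is A = [[0, 0, 0], [0, -5, 5], [0, 5, -5]].
Applying the same elementary operations to the rows and columns of A produces a congruent diagonal matrix with entries 0, -5, 0.
So there are 1 negative, 2 zero pivots.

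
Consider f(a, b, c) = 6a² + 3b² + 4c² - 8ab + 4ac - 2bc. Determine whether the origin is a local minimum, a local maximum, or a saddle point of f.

The Hessian at the origin is H = [[12, -8, 4], [-8, 6, -2], [4, -2, 8]].
Row-reducing H symmetrically gives the diagonal entries 12, 2/3, 6.
Counting signs: 3 positive.
H is positive definite, so the origin is a strict local minimum.

local minimum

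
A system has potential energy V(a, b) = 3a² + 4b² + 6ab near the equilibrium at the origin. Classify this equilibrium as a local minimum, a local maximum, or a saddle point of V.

local minimum

The Hessian at the origin is H = [[6, 6], [6, 8]].
det H = 6·8 − (6)² = 12 > 0 and H[1,1] = 6 > 0, so H is positive definite.
Therefore the origin is a local minimum.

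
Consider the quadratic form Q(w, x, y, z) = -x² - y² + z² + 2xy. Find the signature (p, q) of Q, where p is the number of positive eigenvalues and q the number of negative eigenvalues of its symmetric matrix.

The symmetric matrix is A = [[0, 0, 0, 0], [0, -1, 1, 0], [0, 1, -1, 0], [0, 0, 0, 1]].
Applying the same elementary operations to the rows and columns of A produces a congruent diagonal matrix with entries 0, -1, 0, 1.
That gives 1 positive, 1 negative, 2 zero pivots.

(1, 1)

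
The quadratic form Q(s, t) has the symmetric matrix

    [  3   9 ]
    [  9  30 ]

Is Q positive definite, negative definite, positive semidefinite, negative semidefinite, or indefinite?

positive definite

For the 2×2 matrix [[3, 9], [9, 30]]: det = 3·30 − (9)² = 9, trace = 33.
det > 0 so both eigenvalues share the sign of the trace; trace = 33 > 0 ⇒ both positive.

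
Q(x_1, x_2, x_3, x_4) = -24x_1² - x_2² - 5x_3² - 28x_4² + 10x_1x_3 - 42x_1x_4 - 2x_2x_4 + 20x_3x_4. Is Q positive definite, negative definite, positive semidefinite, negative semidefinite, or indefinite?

The symmetric matrix of Q is A = [[-24, 0, 5, -21], [0, -1, 0, -1], [5, 0, -5, 10], [-21, -1, 10, -28]].
Leading principal minors: Δ_1 = -24, Δ_2 = 24, Δ_3 = -95, Δ_4 = 60.
The signs alternate starting with Δ_1 < 0, so by Sylvester's criterion Q is negative definite.

negative definite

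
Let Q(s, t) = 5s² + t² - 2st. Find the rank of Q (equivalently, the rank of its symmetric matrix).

2

The symmetric matrix is A = [[5, -1], [-1, 1]].
Symmetric row and column elimination reduces A to a congruent diagonal form with pivots 5, 4/5.
So there are 2 positive pivots.
The rank is the number of nonzero pivots: 2.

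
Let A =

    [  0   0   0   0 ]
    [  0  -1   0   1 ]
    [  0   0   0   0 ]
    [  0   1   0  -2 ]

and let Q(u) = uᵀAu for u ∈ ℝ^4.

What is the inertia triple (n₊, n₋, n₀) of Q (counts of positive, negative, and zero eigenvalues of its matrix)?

(0, 2, 2)

Applying the same elementary operations to the rows and columns of A produces a congruent diagonal matrix with entries 0, -1, 0, -1.
So there are 2 negative, 2 zero pivots.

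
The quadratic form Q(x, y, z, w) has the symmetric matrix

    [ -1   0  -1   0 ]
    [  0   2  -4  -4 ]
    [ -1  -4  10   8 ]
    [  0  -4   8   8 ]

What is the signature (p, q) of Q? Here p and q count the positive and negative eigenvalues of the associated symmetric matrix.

(2, 1)

Congruent diagonalization of A (simultaneous row and column reduction) yields pivots -1, 2, 3, 0.
That gives 2 positive, 1 negative, 1 zero pivots.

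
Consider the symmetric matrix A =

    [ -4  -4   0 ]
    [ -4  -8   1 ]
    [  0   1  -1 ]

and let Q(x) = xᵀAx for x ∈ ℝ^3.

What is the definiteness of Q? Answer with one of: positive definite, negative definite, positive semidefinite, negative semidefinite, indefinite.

Leading principal minors: Δ_1 = -4, Δ_2 = 16, Δ_3 = -12.
The signs alternate starting with Δ_1 < 0, so by Sylvester's criterion Q is negative definite.

negative definite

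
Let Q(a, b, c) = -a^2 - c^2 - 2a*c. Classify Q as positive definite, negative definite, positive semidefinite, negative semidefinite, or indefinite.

negative semidefinite

The associated matrix is A = [[-1, 0, -1], [0, 0, 0], [-1, 0, -1]].
Applying the same elementary operations to the rows and columns of A produces a congruent diagonal matrix with entries -1, 0, 0.
Counting signs: 1 negative, 2 zero.
Hence Q is negative semidefinite.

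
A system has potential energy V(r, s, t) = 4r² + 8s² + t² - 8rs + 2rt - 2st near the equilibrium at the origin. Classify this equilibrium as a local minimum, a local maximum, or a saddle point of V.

The Hessian at the origin is H = [[8, -8, 2], [-8, 16, -2], [2, -2, 2]].
Row-reducing H symmetrically gives the diagonal entries 8, 8, 3/2.
So there are 3 positive pivots.
H is positive definite, so the origin is a strict local minimum.

local minimum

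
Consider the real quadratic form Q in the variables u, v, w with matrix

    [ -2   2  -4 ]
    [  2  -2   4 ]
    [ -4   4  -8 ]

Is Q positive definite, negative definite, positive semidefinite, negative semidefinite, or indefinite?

Congruent diagonalization of A (simultaneous row and column reduction) yields pivots -2, 0, 0.
That gives 1 negative, 2 zero pivots.
Hence Q is negative semidefinite.

negative semidefinite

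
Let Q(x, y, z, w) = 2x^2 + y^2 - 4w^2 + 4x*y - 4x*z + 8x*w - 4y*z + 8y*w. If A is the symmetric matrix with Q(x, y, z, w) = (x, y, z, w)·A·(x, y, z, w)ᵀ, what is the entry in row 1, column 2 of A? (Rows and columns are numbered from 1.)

The coefficient of x·y in Q is 4. For a symmetric A this equals A[1,2] + A[2,1] = 2·A[1,2].
So A[1,2] = 4/2 = 2.

2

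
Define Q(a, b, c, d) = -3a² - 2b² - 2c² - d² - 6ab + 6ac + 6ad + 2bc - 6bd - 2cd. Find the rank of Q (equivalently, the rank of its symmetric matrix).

The symmetric matrix is A = [[-3, -3, 3, 3], [-3, -2, 1, -3], [3, 1, -2, -1], [3, -3, -1, -1]].
An LDLᵀ factorisation of A has diagonal entries -3, 1, -3, -2/3.
That gives 1 positive, 3 negative pivots.
The rank is the number of nonzero pivots: 4.

4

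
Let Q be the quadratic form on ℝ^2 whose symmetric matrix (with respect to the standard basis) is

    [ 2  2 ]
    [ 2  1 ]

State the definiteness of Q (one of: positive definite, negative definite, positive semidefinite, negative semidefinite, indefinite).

indefinite

Symmetric row and column elimination reduces A to a congruent diagonal form with pivots 2, -1.
That gives 1 positive, 1 negative pivots.
Hence Q is indefinite.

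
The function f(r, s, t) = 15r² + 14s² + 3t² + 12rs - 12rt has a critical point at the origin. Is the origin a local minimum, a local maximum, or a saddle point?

The Hessian at the origin is H = [[30, 12, -12], [12, 28, 0], [-12, 0, 6]].
Congruent diagonalization of H (simultaneous row and column reduction) yields pivots 30, 116/5, 6/29.
So there are 3 positive pivots.
H is positive definite, so the origin is a strict local minimum.

local minimum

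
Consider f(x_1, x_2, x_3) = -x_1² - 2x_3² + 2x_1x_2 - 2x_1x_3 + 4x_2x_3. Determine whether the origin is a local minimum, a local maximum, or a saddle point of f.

saddle point

The Hessian at the origin is H = [[-2, 2, -2], [2, 0, 4], [-2, 4, -4]].
An LDLᵀ factorisation of H has diagonal entries -2, 2, -4.
Counting signs: 1 positive, 2 negative.
H is indefinite, so the origin is a saddle point.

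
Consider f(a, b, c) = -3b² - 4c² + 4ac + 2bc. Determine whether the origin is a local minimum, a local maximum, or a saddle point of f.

The Hessian at the origin is H = [[0, 0, 4], [0, -6, 2], [4, 2, -8]].
H is indefinite, so the origin is a saddle point.

saddle point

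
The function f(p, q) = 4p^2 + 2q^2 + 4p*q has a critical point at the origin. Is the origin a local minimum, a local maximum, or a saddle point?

local minimum

The Hessian at the origin is H = [[8, 4], [4, 4]].
det H = 8·4 − (4)² = 16 > 0 and H[1,1] = 8 > 0, so H is positive definite.
Therefore the origin is a local minimum.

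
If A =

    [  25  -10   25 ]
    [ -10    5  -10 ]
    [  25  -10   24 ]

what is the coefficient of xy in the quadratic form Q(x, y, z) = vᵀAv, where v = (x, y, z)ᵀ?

The coefficient of xy is A[1,2] + A[2,1] = 2·(-10) = -20.

-20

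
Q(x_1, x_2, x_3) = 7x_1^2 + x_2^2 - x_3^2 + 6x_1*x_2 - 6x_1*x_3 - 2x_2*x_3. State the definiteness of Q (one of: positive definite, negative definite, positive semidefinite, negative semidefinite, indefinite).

The symmetric matrix is A = [[7, 3, -3], [3, 1, -1], [-3, -1, -1]].
An LDLᵀ factorisation of A has diagonal entries 7, -2/7, -2.
So there are 1 positive, 2 negative pivots.
Hence Q is indefinite.

indefinite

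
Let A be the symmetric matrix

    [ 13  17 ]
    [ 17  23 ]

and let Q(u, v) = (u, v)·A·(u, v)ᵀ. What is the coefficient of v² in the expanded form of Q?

The coefficient of v² is the diagonal entry A[2,2] = 23.

23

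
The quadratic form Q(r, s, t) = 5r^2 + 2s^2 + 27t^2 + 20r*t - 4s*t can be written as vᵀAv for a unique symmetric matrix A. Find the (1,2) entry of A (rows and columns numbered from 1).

0

The coefficient of r·s in Q is 0. For a symmetric A this equals A[1,2] + A[2,1] = 2·A[1,2].
So A[1,2] = 0/2 = 0.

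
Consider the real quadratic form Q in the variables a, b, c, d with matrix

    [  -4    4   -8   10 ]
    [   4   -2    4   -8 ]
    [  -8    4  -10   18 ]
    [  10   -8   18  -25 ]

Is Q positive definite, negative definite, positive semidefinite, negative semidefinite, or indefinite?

indefinite

Row-reducing A symmetrically gives the diagonal entries -4, 2, -2, 0.
Counting signs: 1 positive, 2 negative, 1 zero.
Hence Q is indefinite.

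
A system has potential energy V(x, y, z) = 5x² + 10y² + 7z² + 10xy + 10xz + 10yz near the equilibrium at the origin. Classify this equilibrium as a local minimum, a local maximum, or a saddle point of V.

local minimum

The Hessian at the origin is H = [[10, 10, 10], [10, 20, 10], [10, 10, 14]].
Congruent diagonalization of H (simultaneous row and column reduction) yields pivots 10, 10, 4.
So there are 3 positive pivots.
H is positive definite, so the origin is a strict local minimum.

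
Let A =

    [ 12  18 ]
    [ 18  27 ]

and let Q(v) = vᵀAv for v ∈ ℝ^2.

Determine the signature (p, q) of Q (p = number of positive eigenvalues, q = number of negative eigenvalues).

Symmetric row and column elimination reduces A to a congruent diagonal form with pivots 12, 0.
Counting signs: 1 positive, 1 zero.

(1, 0)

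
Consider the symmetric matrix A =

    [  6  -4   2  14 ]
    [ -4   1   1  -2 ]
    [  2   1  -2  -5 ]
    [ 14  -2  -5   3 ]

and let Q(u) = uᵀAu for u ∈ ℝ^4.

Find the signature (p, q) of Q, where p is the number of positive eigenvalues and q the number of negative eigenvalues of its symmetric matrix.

(3, 1)

Symmetric row and column elimination reduces A to a congruent diagonal form with pivots 6, -5/3, 3/5, 2.
So there are 3 positive, 1 negative pivots.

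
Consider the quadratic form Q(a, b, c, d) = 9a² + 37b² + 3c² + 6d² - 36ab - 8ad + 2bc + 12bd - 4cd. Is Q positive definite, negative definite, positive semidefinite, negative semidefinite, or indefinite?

positive definite

The symmetric matrix of Q is A = [[9, -18, 0, -4], [-18, 37, 1, 6], [0, 1, 3, -2], [-4, 6, -2, 6]].
Leading principal minors: Δ_1 = 9, Δ_2 = 9, Δ_3 = 18, Δ_4 = 4.
All leading principal minors are positive, so by Sylvester's criterion Q is positive definite.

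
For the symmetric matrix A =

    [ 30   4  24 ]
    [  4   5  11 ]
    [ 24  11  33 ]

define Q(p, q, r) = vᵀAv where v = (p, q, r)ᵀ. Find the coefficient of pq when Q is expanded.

8

The coefficient of pq is A[1,2] + A[2,1] = 2·4 = 8.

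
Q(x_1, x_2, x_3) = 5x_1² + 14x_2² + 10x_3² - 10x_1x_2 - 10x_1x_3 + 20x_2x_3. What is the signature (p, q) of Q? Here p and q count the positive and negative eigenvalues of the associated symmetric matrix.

(3, 0)

The symmetric matrix is A = [[5, -5, -5], [-5, 14, 10], [-5, 10, 10]].
Applying the same elementary operations to the rows and columns of A produces a congruent diagonal matrix with entries 5, 9, 20/9.
So there are 3 positive pivots.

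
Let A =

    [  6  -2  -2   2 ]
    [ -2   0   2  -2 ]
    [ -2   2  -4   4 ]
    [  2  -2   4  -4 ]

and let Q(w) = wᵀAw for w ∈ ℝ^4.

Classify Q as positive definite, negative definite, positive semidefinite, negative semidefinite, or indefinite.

indefinite

Row-reducing A symmetrically gives the diagonal entries 6, -2/3, -2, 0.
That gives 1 positive, 2 negative, 1 zero pivots.
Hence Q is indefinite.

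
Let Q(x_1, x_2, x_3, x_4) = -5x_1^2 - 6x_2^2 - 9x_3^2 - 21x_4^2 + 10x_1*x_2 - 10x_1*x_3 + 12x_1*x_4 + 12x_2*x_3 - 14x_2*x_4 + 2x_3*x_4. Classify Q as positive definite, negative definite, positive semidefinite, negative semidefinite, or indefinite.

negative definite

The symmetric matrix of Q is A = [[-5, 5, -5, 6], [5, -6, 6, -7], [-5, 6, -9, 1], [6, -7, 1, -21]].
Leading principal minors: Δ_1 = -5, Δ_2 = 5, Δ_3 = -15, Δ_4 = 12.
The signs alternate starting with Δ_1 < 0, so by Sylvester's criterion Q is negative definite.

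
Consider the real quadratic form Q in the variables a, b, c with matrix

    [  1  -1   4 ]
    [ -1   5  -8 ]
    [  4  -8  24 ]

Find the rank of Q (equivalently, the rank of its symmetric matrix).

3

Congruent diagonalization of A (simultaneous row and column reduction) yields pivots 1, 4, 4.
That gives 3 positive pivots.
The rank is the number of nonzero pivots: 3.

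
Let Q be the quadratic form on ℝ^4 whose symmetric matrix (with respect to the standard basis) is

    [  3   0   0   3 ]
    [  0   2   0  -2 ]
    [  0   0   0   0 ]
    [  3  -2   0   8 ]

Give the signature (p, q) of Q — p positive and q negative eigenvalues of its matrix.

(3, 0)

Congruent diagonalization of A (simultaneous row and column reduction) yields pivots 3, 2, 0, 3.
So there are 3 positive, 1 zero pivots.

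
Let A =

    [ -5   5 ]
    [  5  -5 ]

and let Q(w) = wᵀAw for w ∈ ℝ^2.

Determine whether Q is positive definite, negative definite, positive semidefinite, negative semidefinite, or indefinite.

negative semidefinite

Congruent diagonalization of A (simultaneous row and column reduction) yields pivots -5, 0.
Counting signs: 1 negative, 1 zero.
Hence Q is negative semidefinite.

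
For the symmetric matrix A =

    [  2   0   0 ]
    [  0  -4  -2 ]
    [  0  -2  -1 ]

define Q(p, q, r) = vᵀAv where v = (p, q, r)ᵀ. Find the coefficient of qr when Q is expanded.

The coefficient of qr is A[2,3] + A[3,2] = 2·(-2) = -4.

-4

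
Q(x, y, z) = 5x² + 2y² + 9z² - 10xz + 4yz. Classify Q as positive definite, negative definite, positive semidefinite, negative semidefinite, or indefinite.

Write A = [[5, 0, -5], [0, 2, 2], [-5, 2, 9]].
An LDLᵀ factorisation of A has diagonal entries 5, 2, 2.
So there are 3 positive pivots.
Hence Q is positive definite.

positive definite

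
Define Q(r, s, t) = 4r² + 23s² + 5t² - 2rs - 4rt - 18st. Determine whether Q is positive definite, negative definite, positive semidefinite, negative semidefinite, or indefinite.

positive definite

Write A = [[4, -1, -2], [-1, 23, -9], [-2, -9, 5]].
Congruent diagonalization of A (simultaneous row and column reduction) yields pivots 4, 91/4, 3/91.
That gives 3 positive pivots.
Hence Q is positive definite.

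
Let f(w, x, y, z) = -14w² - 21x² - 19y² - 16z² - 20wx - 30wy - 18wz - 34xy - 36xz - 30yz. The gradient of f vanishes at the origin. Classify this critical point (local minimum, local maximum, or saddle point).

local maximum

The Hessian at the origin is H = [[-28, -20, -30, -18], [-20, -42, -34, -36], [-30, -34, -38, -30], [-18, -36, -30, -32]].
An LDLᵀ factorisation of H has diagonal entries -28, -194/7, -15/97, -4/5.
So there are 4 negative pivots.
H is negative definite, so the origin is a strict local maximum.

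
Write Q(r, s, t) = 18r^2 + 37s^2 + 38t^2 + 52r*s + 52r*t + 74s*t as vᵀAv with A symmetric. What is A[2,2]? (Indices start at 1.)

The coefficient of s^2 in Q is 37, and that is exactly A[2,2].

37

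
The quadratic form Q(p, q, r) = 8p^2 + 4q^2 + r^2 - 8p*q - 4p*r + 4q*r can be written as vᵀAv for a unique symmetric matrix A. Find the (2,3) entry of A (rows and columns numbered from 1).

The coefficient of q·r in Q is 4. For a symmetric A this equals A[2,3] + A[3,2] = 2·A[2,3].
So A[2,3] = 4/2 = 2.

2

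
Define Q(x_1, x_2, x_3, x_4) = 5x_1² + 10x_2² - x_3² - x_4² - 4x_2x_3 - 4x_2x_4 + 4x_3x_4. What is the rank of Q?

4

Write A = [[5, 0, 0, 0], [0, 10, -2, -2], [0, -2, -1, 2], [0, -2, 2, -1]].
Symmetric row and column elimination reduces A to a congruent diagonal form with pivots 5, 10, -7/5, 3/7.
That gives 3 positive, 1 negative pivots.
The rank is the number of nonzero pivots: 4.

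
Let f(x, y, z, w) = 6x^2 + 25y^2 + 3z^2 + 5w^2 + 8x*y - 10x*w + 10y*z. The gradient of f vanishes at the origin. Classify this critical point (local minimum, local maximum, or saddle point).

The Hessian at the origin is H = [[12, 8, 0, -10], [8, 50, 10, 0], [0, 10, 6, 0], [-10, 0, 0, 10]].
Congruent diagonalization of H (simultaneous row and column reduction) yields pivots 12, 134/3, 252/67, 5/63.
Counting signs: 4 positive.
H is positive definite, so the origin is a strict local minimum.

local minimum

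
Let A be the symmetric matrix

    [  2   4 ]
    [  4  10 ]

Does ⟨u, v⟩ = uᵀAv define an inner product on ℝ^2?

yes

For the 2×2 matrix [[2, 4], [4, 10]]: det = 2·10 − (4)² = 4, trace = 12.
det > 0 so both eigenvalues share the sign of the trace; trace = 12 > 0 ⇒ both positive.
⟨·,·⟩ is an inner product exactly when A is positive definite.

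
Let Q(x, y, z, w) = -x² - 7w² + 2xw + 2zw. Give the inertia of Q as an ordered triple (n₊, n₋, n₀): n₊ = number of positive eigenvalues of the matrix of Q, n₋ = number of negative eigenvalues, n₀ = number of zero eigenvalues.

(1, 2, 1)

The symmetric matrix is A = [[-1, 0, 0, 1], [0, 0, 0, 0], [0, 0, 0, 1], [1, 0, 1, -7]].
By Sylvester's law of inertia any congruent diagonalization of A has 1 positive, 2 negative and 1 zero entries.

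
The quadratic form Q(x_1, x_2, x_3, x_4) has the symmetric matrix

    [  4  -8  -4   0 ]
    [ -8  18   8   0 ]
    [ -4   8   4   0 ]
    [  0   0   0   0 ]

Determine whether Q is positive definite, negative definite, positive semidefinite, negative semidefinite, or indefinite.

positive semidefinite

Applying the same elementary operations to the rows and columns of A produces a congruent diagonal matrix with entries 4, 2, 0, 0.
So there are 2 positive, 2 zero pivots.
Hence Q is positive semidefinite.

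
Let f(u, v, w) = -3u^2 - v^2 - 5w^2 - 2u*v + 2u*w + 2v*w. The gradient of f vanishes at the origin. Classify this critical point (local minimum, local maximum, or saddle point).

local maximum

The Hessian at the origin is H = [[-6, -2, 2], [-2, -2, 2], [2, 2, -10]].
Congruent diagonalization of H (simultaneous row and column reduction) yields pivots -6, -4/3, -8.
So there are 3 negative pivots.
H is negative definite, so the origin is a strict local maximum.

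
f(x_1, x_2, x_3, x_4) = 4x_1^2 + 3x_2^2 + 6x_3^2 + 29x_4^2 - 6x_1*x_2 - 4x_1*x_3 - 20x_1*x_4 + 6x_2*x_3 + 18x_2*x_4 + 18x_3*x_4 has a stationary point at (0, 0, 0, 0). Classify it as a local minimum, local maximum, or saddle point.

The Hessian at the origin is H = [[8, -6, -4, -20], [-6, 6, 6, 18], [-4, 6, 12, 18], [-20, 18, 18, 58]].
Congruent diagonalization of H (simultaneous row and column reduction) yields pivots 8, 3/2, 4, 1.
That gives 4 positive pivots.
H is positive definite, so the origin is a strict local minimum.

local minimum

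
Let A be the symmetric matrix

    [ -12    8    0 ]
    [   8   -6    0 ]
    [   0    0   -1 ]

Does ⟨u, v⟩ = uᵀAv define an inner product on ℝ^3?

Leading principal minors: Δ_1 = -12, Δ_2 = 8, Δ_3 = -8.
The signs alternate starting with Δ_1 < 0, so by Sylvester's criterion Q is negative definite.
⟨·,·⟩ is an inner product exactly when A is positive definite.

no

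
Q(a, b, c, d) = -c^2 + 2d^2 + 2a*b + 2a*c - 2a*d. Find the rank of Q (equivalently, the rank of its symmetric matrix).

The symmetric matrix is A = [[0, 1, 1, -1], [1, 0, 0, 0], [1, 0, -1, 0], [-1, 0, 0, 2]].
Row reduction of A gives 4 nonzero rows, so rank A = 4.

4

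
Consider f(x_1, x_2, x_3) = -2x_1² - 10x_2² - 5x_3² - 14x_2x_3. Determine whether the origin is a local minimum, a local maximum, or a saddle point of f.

local maximum

The Hessian at the origin is H = [[-4, 0, 0], [0, -20, -14], [0, -14, -10]].
An LDLᵀ factorisation of H has diagonal entries -4, -20, -1/5.
So there are 3 negative pivots.
H is negative definite, so the origin is a strict local maximum.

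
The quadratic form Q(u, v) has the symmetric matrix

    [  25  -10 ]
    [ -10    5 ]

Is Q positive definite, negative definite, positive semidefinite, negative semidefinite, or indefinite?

For the 2×2 matrix [[25, -10], [-10, 5]]: det = 25·5 − (-10)² = 25, trace = 30.
det > 0 so both eigenvalues share the sign of the trace; trace = 30 > 0 ⇒ both positive.

positive definite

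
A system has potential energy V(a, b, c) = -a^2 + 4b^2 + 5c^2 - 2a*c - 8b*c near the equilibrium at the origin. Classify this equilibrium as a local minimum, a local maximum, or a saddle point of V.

The Hessian at the origin is H = [[-2, 0, -2], [0, 8, -8], [-2, -8, 10]].
An LDLᵀ factorisation of H has diagonal entries -2, 8, 4.
So there are 2 positive, 1 negative pivots.
H is indefinite, so the origin is a saddle point.

saddle point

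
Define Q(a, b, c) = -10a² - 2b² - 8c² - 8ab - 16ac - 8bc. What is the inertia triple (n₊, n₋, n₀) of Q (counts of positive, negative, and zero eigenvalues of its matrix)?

(0, 2, 1)

Write A = [[-10, -4, -8], [-4, -2, -4], [-8, -4, -8]].
Row-reducing A symmetrically gives the diagonal entries -10, -2/5, 0.
That gives 2 negative, 1 zero pivots.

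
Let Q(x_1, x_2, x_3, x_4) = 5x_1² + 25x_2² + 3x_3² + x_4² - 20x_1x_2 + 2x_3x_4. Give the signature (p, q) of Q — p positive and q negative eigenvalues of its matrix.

(4, 0)

The symmetric matrix is A = [[5, -10, 0, 0], [-10, 25, 0, 0], [0, 0, 3, 1], [0, 0, 1, 1]].
Applying the same elementary operations to the rows and columns of A produces a congruent diagonal matrix with entries 5, 5, 3, 2/3.
Counting signs: 4 positive.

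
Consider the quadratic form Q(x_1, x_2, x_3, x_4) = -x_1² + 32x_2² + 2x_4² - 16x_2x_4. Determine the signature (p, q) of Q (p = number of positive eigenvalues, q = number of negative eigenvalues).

(1, 1)

Write A = [[-1, 0, 0, 0], [0, 32, 0, -8], [0, 0, 0, 0], [0, -8, 0, 2]].
Row-reducing A symmetrically gives the diagonal entries -1, 32, 0, 0.
So there are 1 positive, 1 negative, 2 zero pivots.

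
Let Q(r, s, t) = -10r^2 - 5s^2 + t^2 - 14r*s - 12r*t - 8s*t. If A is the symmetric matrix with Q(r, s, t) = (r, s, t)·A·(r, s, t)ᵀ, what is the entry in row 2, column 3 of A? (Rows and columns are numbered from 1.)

-4

The coefficient of s·t in Q is -8. For a symmetric A this equals A[2,3] + A[3,2] = 2·A[2,3].
So A[2,3] = -8/2 = -4.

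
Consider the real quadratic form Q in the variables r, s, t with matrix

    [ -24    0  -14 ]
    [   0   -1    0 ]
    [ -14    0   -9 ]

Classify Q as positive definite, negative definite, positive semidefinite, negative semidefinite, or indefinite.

negative definite

Applying the same elementary operations to the rows and columns of A produces a congruent diagonal matrix with entries -24, -1, -5/6.
So there are 3 negative pivots.
Hence Q is negative definite.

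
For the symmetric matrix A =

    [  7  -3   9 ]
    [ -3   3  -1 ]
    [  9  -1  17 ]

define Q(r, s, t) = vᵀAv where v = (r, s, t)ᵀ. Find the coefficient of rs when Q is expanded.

-6

The coefficient of rs is A[1,2] + A[2,1] = 2·(-3) = -6.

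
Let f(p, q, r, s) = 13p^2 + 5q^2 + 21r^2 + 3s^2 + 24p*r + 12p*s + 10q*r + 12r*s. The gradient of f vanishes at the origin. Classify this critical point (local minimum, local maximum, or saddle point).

The Hessian at the origin is H = [[26, 0, 24, 12], [0, 10, 10, 0], [24, 10, 42, 12], [12, 0, 12, 6]].
Applying the same elementary operations to the rows and columns of H produces a congruent diagonal matrix with entries 26, 10, 128/13, 3/8.
Counting signs: 4 positive.
H is positive definite, so the origin is a strict local minimum.

local minimum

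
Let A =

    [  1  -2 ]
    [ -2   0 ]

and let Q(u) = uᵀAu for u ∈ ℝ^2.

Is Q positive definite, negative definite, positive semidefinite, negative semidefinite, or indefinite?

indefinite

For the 2×2 matrix [[1, -2], [-2, 0]]: det = 1·0 − (-2)² = -4, trace = 1.
det < 0 so the eigenvalues have opposite signs; the form is indefinite.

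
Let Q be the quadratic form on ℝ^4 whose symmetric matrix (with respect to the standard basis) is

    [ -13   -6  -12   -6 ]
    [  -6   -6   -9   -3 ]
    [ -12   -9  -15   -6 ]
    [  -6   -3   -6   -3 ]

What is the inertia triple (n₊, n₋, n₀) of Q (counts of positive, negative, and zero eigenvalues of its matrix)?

Symmetric row and column elimination reduces A to a congruent diagonal form with pivots -13, -42/13, -3/14, 0.
Counting signs: 3 negative, 1 zero.

(0, 3, 1)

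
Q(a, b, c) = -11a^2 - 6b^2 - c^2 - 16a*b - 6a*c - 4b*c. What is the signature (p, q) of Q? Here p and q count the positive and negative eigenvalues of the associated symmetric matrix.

(0, 2)

Write A = [[-11, -8, -3], [-8, -6, -2], [-3, -2, -1]].
Applying the same elementary operations to the rows and columns of A produces a congruent diagonal matrix with entries -11, -2/11, 0.
That gives 2 negative, 1 zero pivots.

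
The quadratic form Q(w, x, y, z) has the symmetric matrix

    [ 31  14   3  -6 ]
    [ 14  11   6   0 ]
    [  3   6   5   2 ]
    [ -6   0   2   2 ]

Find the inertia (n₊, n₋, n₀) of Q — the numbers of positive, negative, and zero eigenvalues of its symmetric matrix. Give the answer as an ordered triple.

(3, 1, 0)

An LDLᵀ factorisation of A has diagonal entries 31, 145/31, 14/145, -6/7.
That gives 3 positive, 1 negative pivots.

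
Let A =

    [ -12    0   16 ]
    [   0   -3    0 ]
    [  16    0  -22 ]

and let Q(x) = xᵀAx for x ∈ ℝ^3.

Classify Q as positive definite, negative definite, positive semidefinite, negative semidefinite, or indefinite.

Symmetric row and column elimination reduces A to a congruent diagonal form with pivots -12, -3, -2/3.
Counting signs: 3 negative.
Hence Q is negative definite.

negative definite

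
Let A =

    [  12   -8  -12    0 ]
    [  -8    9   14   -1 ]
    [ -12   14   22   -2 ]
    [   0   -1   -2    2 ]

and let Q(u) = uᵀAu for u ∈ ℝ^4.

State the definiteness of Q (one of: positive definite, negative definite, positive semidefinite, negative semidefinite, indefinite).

positive definite

Leading principal minors: Δ_1 = 12, Δ_2 = 44, Δ_3 = 8, Δ_4 = 8.
All leading principal minors are positive, so by Sylvester's criterion Q is positive definite.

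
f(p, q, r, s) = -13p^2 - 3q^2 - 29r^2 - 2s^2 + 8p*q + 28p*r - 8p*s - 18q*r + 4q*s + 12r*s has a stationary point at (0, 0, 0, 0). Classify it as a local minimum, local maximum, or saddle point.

local maximum

The Hessian at the origin is H = [[-26, 8, 28, -8], [8, -6, -18, 4], [28, -18, -58, 12], [-8, 4, 12, -4]].
Congruent diagonalization of H (simultaneous row and column reduction) yields pivots -26, -46/13, -68/23, -12/17.
So there are 4 negative pivots.
H is negative definite, so the origin is a strict local maximum.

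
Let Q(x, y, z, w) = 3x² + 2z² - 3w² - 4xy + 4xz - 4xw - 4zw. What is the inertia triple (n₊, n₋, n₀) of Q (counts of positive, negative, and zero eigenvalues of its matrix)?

(2, 2, 0)

The symmetric matrix is A = [[3, -2, 2, -2], [-2, 0, 0, 0], [2, 0, 2, -2], [-2, 0, -2, -3]].
Applying the same elementary operations to the rows and columns of A produces a congruent diagonal matrix with entries 3, -4/3, 2, -5.
Counting signs: 2 positive, 2 negative.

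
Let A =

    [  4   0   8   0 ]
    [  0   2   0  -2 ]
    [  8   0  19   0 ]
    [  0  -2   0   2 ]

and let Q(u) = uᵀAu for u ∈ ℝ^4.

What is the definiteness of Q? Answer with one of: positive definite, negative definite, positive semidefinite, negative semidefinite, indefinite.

Symmetric row and column elimination reduces A to a congruent diagonal form with pivots 4, 2, 3, 0.
That gives 3 positive, 1 zero pivots.
Hence Q is positive semidefinite.

positive semidefinite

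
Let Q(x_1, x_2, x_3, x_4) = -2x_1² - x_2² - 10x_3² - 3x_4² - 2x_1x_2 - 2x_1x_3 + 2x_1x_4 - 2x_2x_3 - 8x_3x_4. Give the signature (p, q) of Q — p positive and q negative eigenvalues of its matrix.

The associated matrix is A = [[-2, -1, -1, 1], [-1, -1, -1, 0], [-1, -1, -10, -4], [1, 0, -4, -3]].
Congruent diagonalization of A (simultaneous row and column reduction) yields pivots -2, -1/2, -9, -2/9.
That gives 4 negative pivots.

(0, 4)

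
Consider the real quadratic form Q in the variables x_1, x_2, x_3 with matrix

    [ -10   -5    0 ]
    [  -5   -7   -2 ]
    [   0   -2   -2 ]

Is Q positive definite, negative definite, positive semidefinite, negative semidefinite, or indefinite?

negative definite

Row-reducing A symmetrically gives the diagonal entries -10, -9/2, -10/9.
That gives 3 negative pivots.
Hence Q is negative definite.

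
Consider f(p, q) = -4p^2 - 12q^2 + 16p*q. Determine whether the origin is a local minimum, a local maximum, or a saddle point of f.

The Hessian at the origin is H = [[-8, 16], [16, -24]].
det H = -8·-24 − (16)² = -64 < 0, so H is indefinite.
Therefore the origin is a saddle point.

saddle point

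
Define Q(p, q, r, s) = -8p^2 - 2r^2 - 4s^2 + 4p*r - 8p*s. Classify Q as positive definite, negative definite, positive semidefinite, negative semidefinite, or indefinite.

Write A = [[-8, 0, 2, -4], [0, 0, 0, 0], [2, 0, -2, 0], [-4, 0, 0, -4]].
Symmetric row and column elimination reduces A to a congruent diagonal form with pivots -8, 0, -3/2, -4/3.
That gives 3 negative, 1 zero pivots.
Hence Q is negative semidefinite.

negative semidefinite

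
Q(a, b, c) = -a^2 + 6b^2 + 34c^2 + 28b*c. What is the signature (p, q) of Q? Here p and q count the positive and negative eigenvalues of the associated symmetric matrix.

(2, 1)

The associated matrix is A = [[-1, 0, 0], [0, 6, 14], [0, 14, 34]].
An LDLᵀ factorisation of A has diagonal entries -1, 6, 4/3.
So there are 2 positive, 1 negative pivots.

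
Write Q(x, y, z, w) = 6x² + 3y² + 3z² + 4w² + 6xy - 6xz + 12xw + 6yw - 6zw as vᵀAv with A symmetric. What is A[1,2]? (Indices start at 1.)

The coefficient of x·y in Q is 6. For a symmetric A this equals A[1,2] + A[2,1] = 2·A[1,2].
So A[1,2] = 6/2 = 3.

3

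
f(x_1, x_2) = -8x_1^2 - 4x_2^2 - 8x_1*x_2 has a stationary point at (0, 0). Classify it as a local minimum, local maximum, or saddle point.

The Hessian at the origin is H = [[-16, -8], [-8, -8]].
det H = -16·-8 − (-8)² = 64 > 0 and H[1,1] = -16 < 0, so H is negative definite.
Therefore the origin is a local maximum.

local maximum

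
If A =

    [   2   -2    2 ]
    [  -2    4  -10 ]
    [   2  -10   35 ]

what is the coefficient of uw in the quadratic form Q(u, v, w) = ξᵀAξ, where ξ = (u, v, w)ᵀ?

4

The coefficient of uw is A[1,3] + A[3,1] = 2·2 = 4.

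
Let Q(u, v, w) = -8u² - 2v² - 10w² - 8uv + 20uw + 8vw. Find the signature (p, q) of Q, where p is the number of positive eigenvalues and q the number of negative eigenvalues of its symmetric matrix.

(1, 2)

The symmetric matrix is A = [[-8, -4, 10], [-4, -2, 4], [10, 4, -10]].
By Sylvester's law of inertia any congruent diagonalization of A has 1 positive, 2 negative and 0 zero entries.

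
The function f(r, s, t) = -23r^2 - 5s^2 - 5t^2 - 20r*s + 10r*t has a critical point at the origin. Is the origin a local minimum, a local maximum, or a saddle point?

saddle point

The Hessian at the origin is H = [[-46, -20, 10], [-20, -10, 0], [10, 0, -10]].
An LDLᵀ factorisation of H has diagonal entries -46, -30/23, 20/3.
That gives 1 positive, 2 negative pivots.
H is indefinite, so the origin is a saddle point.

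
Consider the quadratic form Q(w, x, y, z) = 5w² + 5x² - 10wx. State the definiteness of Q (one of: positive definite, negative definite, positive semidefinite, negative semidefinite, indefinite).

positive semidefinite

The symmetric matrix is A = [[5, -5, 0, 0], [-5, 5, 0, 0], [0, 0, 0, 0], [0, 0, 0, 0]].
Row-reducing A symmetrically gives the diagonal entries 5, 0, 0, 0.
Counting signs: 1 positive, 3 zero.
Hence Q is positive semidefinite.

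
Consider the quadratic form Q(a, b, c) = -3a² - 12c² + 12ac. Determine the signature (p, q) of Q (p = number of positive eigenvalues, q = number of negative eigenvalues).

The symmetric matrix is A = [[-3, 0, 6], [0, 0, 0], [6, 0, -12]].
Applying the same elementary operations to the rows and columns of A produces a congruent diagonal matrix with entries -3, 0, 0.
Counting signs: 1 negative, 2 zero.

(0, 1)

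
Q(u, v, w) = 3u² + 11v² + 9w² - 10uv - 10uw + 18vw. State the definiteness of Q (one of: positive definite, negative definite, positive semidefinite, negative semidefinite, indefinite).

The associated matrix is A = [[3, -5, -5], [-5, 11, 9], [-5, 9, 9]].
Row-reducing A symmetrically gives the diagonal entries 3, 8/3, 1/2.
Counting signs: 3 positive.
Hence Q is positive definite.

positive definite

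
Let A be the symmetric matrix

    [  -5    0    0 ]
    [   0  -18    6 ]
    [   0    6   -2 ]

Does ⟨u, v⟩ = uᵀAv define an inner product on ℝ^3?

Congruent diagonalization of A (simultaneous row and column reduction) yields pivots -5, -18, 0.
Counting signs: 2 negative, 1 zero.
Hence Q is negative semidefinite.
⟨·,·⟩ is an inner product exactly when A is positive definite.

no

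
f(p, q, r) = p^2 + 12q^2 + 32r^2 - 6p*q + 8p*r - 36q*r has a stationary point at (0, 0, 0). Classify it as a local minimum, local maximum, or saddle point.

The Hessian at the origin is H = [[2, -6, 8], [-6, 24, -36], [8, -36, 64]].
Row-reducing H symmetrically gives the diagonal entries 2, 6, 8.
Counting signs: 3 positive.
H is positive definite, so the origin is a strict local minimum.

local minimum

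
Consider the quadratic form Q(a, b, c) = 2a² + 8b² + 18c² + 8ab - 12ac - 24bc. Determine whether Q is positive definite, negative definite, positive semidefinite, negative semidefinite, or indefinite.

positive semidefinite

The associated matrix is A = [[2, 4, -6], [4, 8, -12], [-6, -12, 18]].
Applying the same elementary operations to the rows and columns of A produces a congruent diagonal matrix with entries 2, 0, 0.
Counting signs: 1 positive, 2 zero.
Hence Q is positive semidefinite.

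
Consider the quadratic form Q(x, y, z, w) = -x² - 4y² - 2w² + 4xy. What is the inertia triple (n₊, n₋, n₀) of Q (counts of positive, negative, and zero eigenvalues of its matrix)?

The associated matrix is A = [[-1, 2, 0, 0], [2, -4, 0, 0], [0, 0, 0, 0], [0, 0, 0, -2]].
Symmetric row and column elimination reduces A to a congruent diagonal form with pivots -1, 0, 0, -2.
Counting signs: 2 negative, 2 zero.

(0, 2, 2)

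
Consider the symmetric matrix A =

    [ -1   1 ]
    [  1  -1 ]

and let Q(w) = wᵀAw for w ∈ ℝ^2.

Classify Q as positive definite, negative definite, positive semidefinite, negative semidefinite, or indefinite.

For the 2×2 matrix [[-1, 1], [1, -1]]: det = -1·-1 − (1)² = 0, trace = -2.
det = 0 so one eigenvalue is zero; the form is semidefinite with the sign of the trace.

negative semidefinite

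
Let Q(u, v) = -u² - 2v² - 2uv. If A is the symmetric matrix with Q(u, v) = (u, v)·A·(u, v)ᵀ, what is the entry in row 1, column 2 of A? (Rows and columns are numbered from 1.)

The coefficient of u·v in Q is -2. For a symmetric A this equals A[1,2] + A[2,1] = 2·A[1,2].
So A[1,2] = -2/2 = -1.

-1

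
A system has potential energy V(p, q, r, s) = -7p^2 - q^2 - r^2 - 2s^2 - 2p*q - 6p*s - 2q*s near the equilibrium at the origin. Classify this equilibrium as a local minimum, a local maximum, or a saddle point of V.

The Hessian at the origin is H = [[-14, -2, 0, -6], [-2, -2, 0, -2], [0, 0, -2, 0], [-6, -2, 0, -4]].
Congruent diagonalization of H (simultaneous row and column reduction) yields pivots -14, -12/7, -2, -2/3.
Counting signs: 4 negative.
H is negative definite, so the origin is a strict local maximum.

local maximum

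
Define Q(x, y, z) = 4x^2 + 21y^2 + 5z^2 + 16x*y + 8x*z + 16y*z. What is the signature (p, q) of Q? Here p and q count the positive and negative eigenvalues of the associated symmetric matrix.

(3, 0)

The symmetric matrix is A = [[4, 8, 4], [8, 21, 8], [4, 8, 5]].
Symmetric row and column elimination reduces A to a congruent diagonal form with pivots 4, 5, 1.
Counting signs: 3 positive.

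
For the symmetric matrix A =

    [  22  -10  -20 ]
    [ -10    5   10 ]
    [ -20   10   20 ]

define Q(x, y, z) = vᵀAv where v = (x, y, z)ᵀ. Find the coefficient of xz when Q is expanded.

-40

The coefficient of xz is A[1,3] + A[3,1] = 2·(-20) = -40.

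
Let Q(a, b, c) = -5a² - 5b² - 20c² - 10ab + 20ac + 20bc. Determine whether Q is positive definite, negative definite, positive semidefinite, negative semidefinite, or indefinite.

negative semidefinite

The symmetric matrix is A = [[-5, -5, 10], [-5, -5, 10], [10, 10, -20]].
Row-reducing A symmetrically gives the diagonal entries -5, 0, 0.
Counting signs: 1 negative, 2 zero.
Hence Q is negative semidefinite.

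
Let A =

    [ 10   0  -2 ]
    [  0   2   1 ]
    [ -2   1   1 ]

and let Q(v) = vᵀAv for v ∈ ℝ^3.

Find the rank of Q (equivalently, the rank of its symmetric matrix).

3

Congruent diagonalization of A (simultaneous row and column reduction) yields pivots 10, 2, 1/10.
Counting signs: 3 positive.
The rank is the number of nonzero pivots: 3.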